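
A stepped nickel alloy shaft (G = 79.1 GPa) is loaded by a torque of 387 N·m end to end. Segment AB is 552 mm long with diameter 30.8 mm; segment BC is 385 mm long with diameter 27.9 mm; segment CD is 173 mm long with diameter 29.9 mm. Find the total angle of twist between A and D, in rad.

0.0730 rad

J_AB = π(0.0308)⁴/32 = 8.83×10^-8 m⁴; J_BC = π(0.0279)⁴/32 = 5.95×10^-8 m⁴; J_CD = π(0.0299)⁴/32 = 7.85×10^-8 m⁴.
θ = (T/G)·Σ L_i/J_i = (387.0/79.1×10⁹)·(0.552/8.83×10^-8 + 0.385/5.95×10^-8 + 0.173/7.85×10^-8) = 0.07302 rad.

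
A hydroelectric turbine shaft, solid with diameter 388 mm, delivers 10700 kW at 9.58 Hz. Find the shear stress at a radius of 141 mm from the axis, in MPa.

ω = 2π·9.58 = 60.19 rad/s, so T = P/ω = 10700×10³ / 60.19 = 177800 N·m.
J = πd⁴/32 = π(0.388)⁴/32 = 2.225×10^-3 m⁴.
Shear stress varies linearly with radius: τ = T·r/J = 177800 × 0.141 / 2.225×10^-3 = 1.126×10^7 Pa.

11.3 MPa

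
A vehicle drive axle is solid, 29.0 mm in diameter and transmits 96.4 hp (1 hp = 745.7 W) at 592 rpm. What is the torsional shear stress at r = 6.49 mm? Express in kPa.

108000 kPa

ω = 2π·592/60 = 61.99 rad/s, so T = P/ω = 96.4×745.7 / 61.99 = 1160 N·m.
J = πd⁴/32 = π(0.0290)⁴/32 = 6.944×10^-8 m⁴.
Shear stress varies linearly with radius: τ = T·r/J = 1160 × 0.00649 / 6.944×10^-8 = 1.084×10^8 Pa.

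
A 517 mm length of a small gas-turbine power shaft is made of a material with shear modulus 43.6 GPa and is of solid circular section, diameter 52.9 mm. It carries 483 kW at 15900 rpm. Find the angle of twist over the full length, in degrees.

0.256°

ω = 2π·15900/60 = 1665 rad/s, so T = P/ω = 483×10³ / 1665 = 290.1 N·m.
J = πd⁴/32 = π(0.0529)⁴/32 = 7.688×10^-7 m⁴.
θ = T·L/(G·J) = 290.1 × 0.517 / (43.6×10⁹ × 7.688×10^-7) = 4.474×10^-3 rad.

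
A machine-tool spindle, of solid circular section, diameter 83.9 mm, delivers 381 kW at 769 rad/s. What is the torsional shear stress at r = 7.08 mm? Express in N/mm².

0.721 N/mm²

ω = 769 rad/s, so T = P/ω = 381×10³ / 769.0 = 495.4 N·m.
J = πd⁴/32 = π(0.0839)⁴/32 = 4.865×10^-6 m⁴.
Shear stress varies linearly with radius: τ = T·r/J = 495.4 × 0.00708 / 4.865×10^-6 = 7.211×10^5 Pa.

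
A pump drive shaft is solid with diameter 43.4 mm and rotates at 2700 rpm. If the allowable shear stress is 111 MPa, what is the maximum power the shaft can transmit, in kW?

J = πd⁴/32 = π(0.0434)⁴/32 = 3.483×10^-7 m⁴.
T_max = τ_allow·J/r = 1.11×10^8 × 3.483×10^-7 / 0.0217 = 1782 N·m.
ω = 2π·2700/60 = 282.7 rad/s, so P_max = T_max·ω = 5.037×10^5 W.

504 kW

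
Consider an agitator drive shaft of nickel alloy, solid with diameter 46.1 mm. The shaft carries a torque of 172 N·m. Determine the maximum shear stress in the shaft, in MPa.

J = πd⁴/32 = π(0.0461)⁴/32 = 4.434×10^-7 m⁴.
τ_max = T·r/J = 172.0 × 0.0231 / 4.434×10^-7 = 8.941×10^6 Pa.

8.94 MPa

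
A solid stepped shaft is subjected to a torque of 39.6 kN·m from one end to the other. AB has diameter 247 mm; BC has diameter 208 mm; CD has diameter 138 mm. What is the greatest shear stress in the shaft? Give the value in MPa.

76.7 MPa

Under the same torque, τ_max = 16T/(πd³) is largest where d is smallest — segment CD (d = 138 mm).
τ_max = 16·39600/(π·(0.138)³) = 7.674×10^7 Pa.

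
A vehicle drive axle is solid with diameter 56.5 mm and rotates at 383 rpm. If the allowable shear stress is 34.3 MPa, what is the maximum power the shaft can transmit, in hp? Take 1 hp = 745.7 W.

J = πd⁴/32 = π(0.0565)⁴/32 = 1.000×10^-6 m⁴.
T_max = τ_allow·J/r = 3.43×10^7 × 1.000×10^-6 / 0.0283 = 1215 N·m.
ω = 2π·383/60 = 40.11 rad/s, so P_max = T_max·ω = 4.872×10^4 W.

65.3 hp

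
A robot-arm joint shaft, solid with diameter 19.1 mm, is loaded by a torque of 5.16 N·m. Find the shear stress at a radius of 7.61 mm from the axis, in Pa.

3.01e6 Pa

J = πd⁴/32 = π(0.0191)⁴/32 = 1.307×10^-8 m⁴.
Shear stress varies linearly with radius: τ = T·r/J = 5.160 × 0.00761 / 1.307×10^-8 = 3.005×10^6 Pa.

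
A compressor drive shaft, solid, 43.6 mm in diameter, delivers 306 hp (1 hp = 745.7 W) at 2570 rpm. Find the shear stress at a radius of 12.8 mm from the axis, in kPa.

30600 kPa

ω = 2π·2570/60 = 269.1 rad/s, so T = P/ω = 306×745.7 / 269.1 = 847.9 N·m.
J = πd⁴/32 = π(0.0436)⁴/32 = 3.548×10^-7 m⁴.
Shear stress varies linearly with radius: τ = T·r/J = 847.9 × 0.0128 / 3.548×10^-7 = 3.059×10^7 Pa.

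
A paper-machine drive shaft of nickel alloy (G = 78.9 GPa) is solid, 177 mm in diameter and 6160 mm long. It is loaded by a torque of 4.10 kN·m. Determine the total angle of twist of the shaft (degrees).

J = πd⁴/32 = π(0.177)⁴/32 = 9.636×10^-5 m⁴.
θ = T·L/(G·J) = 4100 × 6.16 / (78.9×10⁹ × 9.636×10^-5) = 3.322×10^-3 rad.

0.190°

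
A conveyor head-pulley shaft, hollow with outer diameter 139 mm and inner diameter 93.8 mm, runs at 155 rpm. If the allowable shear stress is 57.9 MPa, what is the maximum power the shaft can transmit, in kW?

J = π(d_o⁴ − d_i⁴)/32 = π(0.139⁴ − 0.0938⁴)/32 = 2.905×10^-5 m⁴.
T_max = τ_allow·J/r = 5.79×10^7 × 2.905×10^-5 / 0.0695 = 24200 N·m.
ω = 2π·155/60 = 16.23 rad/s, so P_max = T_max·ω = 3.928×10^5 W.

393 kW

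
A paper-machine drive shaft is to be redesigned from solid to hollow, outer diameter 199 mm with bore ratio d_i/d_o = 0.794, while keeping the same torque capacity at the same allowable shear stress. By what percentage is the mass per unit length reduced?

Equal τ_max and T ⇒ the solid shaft needs d_s³ = d_o³(1−k⁴), so d_s = 199·(1−0.794⁴)^(1/3) = 168.1 mm.
Area ratio A_h/A_s = d_o²(1−k²)/d_s² = (1−k²)/(1−k⁴)^(2/3) = 0.5180.
Mass saving = 1 − 0.5180 = 48.2 %.

48.2 %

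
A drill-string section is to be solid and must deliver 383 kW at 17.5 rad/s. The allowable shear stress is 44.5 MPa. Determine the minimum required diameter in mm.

ω = 17.5 rad/s, so T = P/ω = 383×10³ / 17.50 = 21890 N·m.
For a solid shaft τ_max = 16T/(πd³), so d = (16T/(π τ_allow))^(1/3) = (16·21890/(π·4.45×10^7))^(1/3) = 0.1358 m.

136 mm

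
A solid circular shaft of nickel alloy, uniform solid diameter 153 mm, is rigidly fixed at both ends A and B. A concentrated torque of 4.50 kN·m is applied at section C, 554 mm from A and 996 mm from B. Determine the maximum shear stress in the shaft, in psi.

With uniform GJ and both ends fixed, compatibility θ_AC = θ_CB gives T_A·a = T_B·b, together with T_A + T_B = T₀.
T_A = T₀·b/(a+b) = 4500·996/1550 = 2892 N·m; T_B = 1608 N·m.
τ in each portion: τ_AC = 4.11×10^6 Pa, τ_CB = 2.29×10^6 Pa; maximum is in AC.
τ_max = T_AC·r/J = 2892·0.0765/5.38×10^-5 = 4.112×10^6 Pa.

596 psi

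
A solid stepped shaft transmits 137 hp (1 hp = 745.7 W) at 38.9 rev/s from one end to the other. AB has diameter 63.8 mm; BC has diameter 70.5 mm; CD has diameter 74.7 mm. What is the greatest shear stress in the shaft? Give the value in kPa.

ω = 2π·38.9 = 244.4 rad/s, so T = P/ω = 137×745.7 / 244.4 = 418.0 N·m.
Under the same torque, τ_max = 16T/(πd³) is largest where d is smallest — segment AB (d = 63.8 mm).
τ_max = 16·418.0/(π·(0.0638)³) = 8.197×10^6 Pa.

8200 kPa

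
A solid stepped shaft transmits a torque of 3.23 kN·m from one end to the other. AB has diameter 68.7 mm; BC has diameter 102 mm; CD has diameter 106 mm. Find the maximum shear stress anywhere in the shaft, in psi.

7360 psi

Under the same torque, τ_max = 16T/(πd³) is largest where d is smallest — segment AB (d = 68.7 mm).
τ_max = 16·3230/(π·(0.0687)³) = 5.073×10^7 Pa.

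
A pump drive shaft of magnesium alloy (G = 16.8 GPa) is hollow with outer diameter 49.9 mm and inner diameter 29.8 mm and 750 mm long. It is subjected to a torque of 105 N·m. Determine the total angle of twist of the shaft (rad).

J = π(d_o⁴ − d_i⁴)/32 = π(0.0499⁴ − 0.0298⁴)/32 = 5.313×10^-7 m⁴.
θ = T·L/(G·J) = 105.0 × 0.750 / (16.8×10⁹ × 5.313×10^-7) = 8.823×10^-3 rad.

0.00882 rad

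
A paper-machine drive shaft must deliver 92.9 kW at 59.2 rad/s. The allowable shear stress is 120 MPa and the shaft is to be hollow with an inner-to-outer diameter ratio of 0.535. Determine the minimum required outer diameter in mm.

ω = 59.2 rad/s, so T = P/ω = 92.9×10³ / 59.20 = 1569 N·m.
For a hollow shaft with d_i/d_o = 0.535: τ_max = 16T/(π d_o³ (1−k⁴)), so d_o = [16T/(π τ_allow (1−k⁴))]^(1/3) = [16·1569/(π·1.20×10^8·0.9181)]^(1/3) = 0.04171 m.

41.7 mm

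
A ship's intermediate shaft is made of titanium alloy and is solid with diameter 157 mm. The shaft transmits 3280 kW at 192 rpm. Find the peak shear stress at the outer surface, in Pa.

2.15e8 Pa

ω = 2π·192/60 = 20.11 rad/s, so T = P/ω = 3280×10³ / 20.11 = 163100 N·m.
J = πd⁴/32 = π(0.157)⁴/32 = 5.965×10^-5 m⁴.
τ_max = T·r/J = 163100 × 0.0785 / 5.965×10^-5 = 2.147×10^8 Pa.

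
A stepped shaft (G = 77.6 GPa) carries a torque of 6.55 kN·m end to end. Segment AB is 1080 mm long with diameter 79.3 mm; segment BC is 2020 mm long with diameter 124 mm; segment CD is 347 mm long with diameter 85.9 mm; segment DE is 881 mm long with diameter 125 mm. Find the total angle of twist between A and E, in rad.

J_AB = π(0.0793)⁴/32 = 3.88×10^-6 m⁴; J_BC = π(0.124)⁴/32 = 2.32×10^-5 m⁴; J_CD = π(0.0859)⁴/32 = 5.35×10^-6 m⁴; J_DE = π(0.125)⁴/32 = 2.40×10^-5 m⁴.
θ = (T/G)·Σ L_i/J_i = (6550/77.6×10⁹)·(1.08/3.88×10^-6 + 2.02/2.32×10^-5 + 0.347/5.35×10^-6 + 0.881/2.40×10^-5) = 0.03941 rad.

0.0394 rad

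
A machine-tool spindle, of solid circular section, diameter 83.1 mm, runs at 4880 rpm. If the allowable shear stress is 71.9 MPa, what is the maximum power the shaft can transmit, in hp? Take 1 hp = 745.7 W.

5550 hp

J = πd⁴/32 = π(0.0831)⁴/32 = 4.682×10^-6 m⁴.
T_max = τ_allow·J/r = 7.19×10^7 × 4.682×10^-6 / 0.0415 = 8101 N·m.
ω = 2π·4880/60 = 511.0 rad/s, so P_max = T_max·ω = 4.140×10^6 W.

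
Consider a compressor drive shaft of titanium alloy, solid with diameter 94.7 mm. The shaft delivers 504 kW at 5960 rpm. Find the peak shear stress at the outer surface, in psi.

702 psi

ω = 2π·5960/60 = 624.1 rad/s, so T = P/ω = 504×10³ / 624.1 = 807.5 N·m.
J = πd⁴/32 = π(0.0947)⁴/32 = 7.896×10^-6 m⁴.
τ_max = T·r/J = 807.5 × 0.0474 / 7.896×10^-6 = 4.843×10^6 Pa.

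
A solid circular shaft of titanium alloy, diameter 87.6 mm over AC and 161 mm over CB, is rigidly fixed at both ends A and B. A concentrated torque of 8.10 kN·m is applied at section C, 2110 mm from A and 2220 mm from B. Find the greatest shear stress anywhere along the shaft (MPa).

Compatibility: T_A·a/J_AC = T_B·b/J_CB with T_A + T_B = T₀.
J_AC = 5.78×10^-6 m⁴, J_CB = 6.60×10^-5 m⁴, so T_A = T₀·(J_AC/a)/((J_AC/a)+(J_CB/b)) = 683.9 N·m, T_B = 7416 N·m.
τ in each portion: τ_AC = 5.18×10^6 Pa, τ_CB = 9.05×10^6 Pa; maximum is in CB.
τ_max = T_CB·r/J = 7416·0.0805/6.60×10^-5 = 9.050×10^6 Pa.

9.05 MPa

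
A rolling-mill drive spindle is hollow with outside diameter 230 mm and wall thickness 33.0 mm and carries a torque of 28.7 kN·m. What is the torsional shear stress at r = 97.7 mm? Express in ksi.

J = π(d_o⁴ − d_i⁴)/32 = π(0.230⁴ − 0.164⁴)/32 = 2.037×10^-4 m⁴.
Shear stress varies linearly with radius: τ = T·r/J = 28700 × 0.0977 / 2.037×10^-4 = 1.376×10^7 Pa.

2.00 ksi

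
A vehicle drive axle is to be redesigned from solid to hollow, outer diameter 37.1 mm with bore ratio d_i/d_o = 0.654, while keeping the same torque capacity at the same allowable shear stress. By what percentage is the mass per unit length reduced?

34.5 %

Equal τ_max and T ⇒ the solid shaft needs d_s³ = d_o³(1−k⁴), so d_s = 37.1·(1−0.654⁴)^(1/3) = 34.68 mm.
Area ratio A_h/A_s = d_o²(1−k²)/d_s² = (1−k²)/(1−k⁴)^(2/3) = 0.6548.
Mass saving = 1 − 0.6548 = 34.5 %.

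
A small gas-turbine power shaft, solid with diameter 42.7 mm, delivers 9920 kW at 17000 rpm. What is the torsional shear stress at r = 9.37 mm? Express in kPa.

160000 kPa

ω = 2π·17000/60 = 1780 rad/s, so T = P/ω = 9920×10³ / 1780 = 5572 N·m.
J = πd⁴/32 = π(0.0427)⁴/32 = 3.264×10^-7 m⁴.
Shear stress varies linearly with radius: τ = T·r/J = 5572 × 0.00937 / 3.264×10^-7 = 1.600×10^8 Pa.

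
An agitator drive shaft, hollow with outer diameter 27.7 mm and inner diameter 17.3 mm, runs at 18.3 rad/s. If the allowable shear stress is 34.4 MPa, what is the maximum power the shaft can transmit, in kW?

J = π(d_o⁴ − d_i⁴)/32 = π(0.0277⁴ − 0.0173⁴)/32 = 4.900×10^-8 m⁴.
T_max = τ_allow·J/r = 3.44×10^7 × 4.900×10^-8 / 0.0138 = 121.7 N·m.
ω = 18.3 rad/s, so P_max = T_max·ω = 2227 W.

2.23 kW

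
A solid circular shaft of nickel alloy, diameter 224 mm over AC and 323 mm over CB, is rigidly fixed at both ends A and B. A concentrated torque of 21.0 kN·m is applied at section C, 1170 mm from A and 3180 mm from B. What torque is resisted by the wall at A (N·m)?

Compatibility: T_A·a/J_AC = T_B·b/J_CB with T_A + T_B = T₀.
J_AC = 2.47×10^-4 m⁴, J_CB = 1.07×10^-3 m⁴, so T_A = T₀·(J_AC/a)/((J_AC/a)+(J_CB/b)) = 8106 N·m, T_B = 12890 N·m.

8110 N·m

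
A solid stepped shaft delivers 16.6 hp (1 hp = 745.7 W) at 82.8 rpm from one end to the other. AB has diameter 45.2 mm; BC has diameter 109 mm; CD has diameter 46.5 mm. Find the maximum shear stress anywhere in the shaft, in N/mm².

ω = 2π·82.8/60 = 8.671 rad/s, so T = P/ω = 16.6×745.7 / 8.671 = 1428 N·m.
Under the same torque, τ_max = 16T/(πd³) is largest where d is smallest — segment AB (d = 45.2 mm).
τ_max = 16·1428/(π·(0.0452)³) = 7.874×10^7 Pa.

78.7 N/mm²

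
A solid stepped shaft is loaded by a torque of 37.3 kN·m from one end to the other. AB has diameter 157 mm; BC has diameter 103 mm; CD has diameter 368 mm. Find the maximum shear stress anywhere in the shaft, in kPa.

Under the same torque, τ_max = 16T/(πd³) is largest where d is smallest — segment BC (d = 103 mm).
τ_max = 16·37300/(π·(0.103)³) = 1.738×10^8 Pa.

174000 kPa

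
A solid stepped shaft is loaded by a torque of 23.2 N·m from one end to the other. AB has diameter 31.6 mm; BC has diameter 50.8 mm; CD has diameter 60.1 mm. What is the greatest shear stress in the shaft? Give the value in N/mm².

3.74 N/mm²

Under the same torque, τ_max = 16T/(πd³) is largest where d is smallest — segment AB (d = 31.6 mm).
τ_max = 16·23.20/(π·(0.0316)³) = 3.745×10^6 Pa.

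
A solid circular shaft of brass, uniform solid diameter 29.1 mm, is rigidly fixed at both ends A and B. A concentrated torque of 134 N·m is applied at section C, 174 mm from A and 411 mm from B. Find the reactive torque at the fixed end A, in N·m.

94.1 N·m

With uniform GJ and both ends fixed, compatibility θ_AC = θ_CB gives T_A·a = T_B·b, together with T_A + T_B = T₀.
T_A = T₀·b/(a+b) = 134.0·411/585.0 = 94.14 N·m; T_B = 39.86 N·m.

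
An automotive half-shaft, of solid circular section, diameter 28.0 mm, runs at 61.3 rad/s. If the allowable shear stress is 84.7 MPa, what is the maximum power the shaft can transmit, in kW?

22.4 kW

J = πd⁴/32 = π(0.0280)⁴/32 = 6.034×10^-8 m⁴.
T_max = τ_allow·J/r = 8.47×10^7 × 6.034×10^-8 / 0.0140 = 365.1 N·m.
ω = 61.3 rad/s, so P_max = T_max·ω = 2.238×10^4 W.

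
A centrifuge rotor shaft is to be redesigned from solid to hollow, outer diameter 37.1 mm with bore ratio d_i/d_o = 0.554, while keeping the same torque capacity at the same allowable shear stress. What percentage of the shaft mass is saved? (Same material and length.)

Equal τ_max and T ⇒ the solid shaft needs d_s³ = d_o³(1−k⁴), so d_s = 37.1·(1−0.554⁴)^(1/3) = 35.90 mm.
Area ratio A_h/A_s = d_o²(1−k²)/d_s² = (1−k²)/(1−k⁴)^(2/3) = 0.7403.
Mass saving = 1 − 0.7403 = 26.0 %.

26.0 %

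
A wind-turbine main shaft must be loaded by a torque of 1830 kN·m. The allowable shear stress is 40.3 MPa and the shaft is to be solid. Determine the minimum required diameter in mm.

For a solid shaft τ_max = 16T/(πd³), so d = (16T/(π τ_allow))^(1/3) = (16·1.830e6/(π·4.03×10^7))^(1/3) = 0.6138 m.

614 mm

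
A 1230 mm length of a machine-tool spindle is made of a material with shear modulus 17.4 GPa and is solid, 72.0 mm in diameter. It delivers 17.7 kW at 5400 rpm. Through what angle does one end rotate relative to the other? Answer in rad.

8.39e-4 rad

ω = 2π·5400/60 = 565.5 rad/s, so T = P/ω = 17.7×10³ / 565.5 = 31.30 N·m.
J = πd⁴/32 = π(0.0720)⁴/32 = 2.638×10^-6 m⁴.
θ = T·L/(G·J) = 31.30 × 1.23 / (17.4×10⁹ × 2.638×10^-6) = 8.386×10^-4 rad.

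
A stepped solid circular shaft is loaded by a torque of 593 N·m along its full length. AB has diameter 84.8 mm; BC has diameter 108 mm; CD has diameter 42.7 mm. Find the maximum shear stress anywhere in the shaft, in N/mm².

Under the same torque, τ_max = 16T/(πd³) is largest where d is smallest — segment CD (d = 42.7 mm).
τ_max = 16·593.0/(π·(0.0427)³) = 3.879×10^7 Pa.

38.8 N/mm²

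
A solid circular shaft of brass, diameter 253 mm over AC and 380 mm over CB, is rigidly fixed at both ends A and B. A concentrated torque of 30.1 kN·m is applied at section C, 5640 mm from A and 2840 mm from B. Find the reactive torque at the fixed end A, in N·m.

Compatibility: T_A·a/J_AC = T_B·b/J_CB with T_A + T_B = T₀.
J_AC = 4.02×10^-4 m⁴, J_CB = 2.05×10^-3 m⁴, so T_A = T₀·(J_AC/a)/((J_AC/a)+(J_CB/b)) = 2710 N·m, T_B = 27390 N·m.

2710 N·m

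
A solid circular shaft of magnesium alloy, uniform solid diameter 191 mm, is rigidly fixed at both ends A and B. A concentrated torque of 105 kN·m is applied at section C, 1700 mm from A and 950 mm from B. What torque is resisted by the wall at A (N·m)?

With uniform GJ and both ends fixed, compatibility θ_AC = θ_CB gives T_A·a = T_B·b, together with T_A + T_B = T₀.
T_A = T₀·b/(a+b) = 105000·950/2650 = 37640 N·m; T_B = 67360 N·m.

37600 N·m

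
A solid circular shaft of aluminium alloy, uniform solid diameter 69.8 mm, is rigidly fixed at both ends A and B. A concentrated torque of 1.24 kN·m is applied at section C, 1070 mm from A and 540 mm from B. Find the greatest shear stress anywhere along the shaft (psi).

With uniform GJ and both ends fixed, compatibility θ_AC = θ_CB gives T_A·a = T_B·b, together with T_A + T_B = T₀.
T_A = T₀·b/(a+b) = 1240·540/1610 = 415.9 N·m; T_B = 824.1 N·m.
τ in each portion: τ_AC = 6.23×10^6 Pa, τ_CB = 1.23×10^7 Pa; maximum is in CB.
τ_max = T_CB·r/J = 824.1·0.0349/2.33×10^-6 = 1.234×10^7 Pa.

1790 psi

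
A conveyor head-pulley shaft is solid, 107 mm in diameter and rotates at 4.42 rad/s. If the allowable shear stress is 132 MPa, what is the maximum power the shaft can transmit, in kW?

J = πd⁴/32 = π(0.107)⁴/32 = 1.287×10^-5 m⁴.
T_max = τ_allow·J/r = 1.32×10^8 × 1.287×10^-5 / 0.0535 = 31750 N·m.
ω = 4.42 rad/s, so P_max = T_max·ω = 1.403×10^5 W.

140 kW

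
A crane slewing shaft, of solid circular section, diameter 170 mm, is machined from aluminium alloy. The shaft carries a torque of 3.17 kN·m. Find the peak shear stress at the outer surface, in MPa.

3.29 MPa

J = πd⁴/32 = π(0.170)⁴/32 = 8.200×10^-5 m⁴.
τ_max = T·r/J = 3170 × 0.0850 / 8.200×10^-5 = 3.286×10^6 Pa.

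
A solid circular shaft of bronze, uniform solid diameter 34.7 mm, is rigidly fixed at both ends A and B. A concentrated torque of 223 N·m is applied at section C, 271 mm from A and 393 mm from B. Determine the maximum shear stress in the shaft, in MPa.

16.1 MPa

With uniform GJ and both ends fixed, compatibility θ_AC = θ_CB gives T_A·a = T_B·b, together with T_A + T_B = T₀.
T_A = T₀·b/(a+b) = 223.0·393/664.0 = 132.0 N·m; T_B = 91.01 N·m.
τ in each portion: τ_AC = 1.61×10^7 Pa, τ_CB = 1.11×10^7 Pa; maximum is in AC.
τ_max = T_AC·r/J = 132.0·0.0174/1.42×10^-7 = 1.609×10^7 Pa.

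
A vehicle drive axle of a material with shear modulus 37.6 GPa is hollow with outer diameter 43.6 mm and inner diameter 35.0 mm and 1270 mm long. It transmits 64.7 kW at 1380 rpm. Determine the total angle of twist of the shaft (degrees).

4.18°

ω = 2π·1380/60 = 144.5 rad/s, so T = P/ω = 64.7×10³ / 144.5 = 447.7 N·m.
J = π(d_o⁴ − d_i⁴)/32 = π(0.0436⁴ − 0.0350⁴)/32 = 2.074×10^-7 m⁴.
θ = T·L/(G·J) = 447.7 × 1.27 / (37.6×10⁹ × 2.074×10^-7) = 0.07290 rad.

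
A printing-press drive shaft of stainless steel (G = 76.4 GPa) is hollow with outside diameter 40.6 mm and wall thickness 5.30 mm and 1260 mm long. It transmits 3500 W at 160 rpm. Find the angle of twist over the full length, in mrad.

18.4 mrad

ω = 2π·160/60 = 16.76 rad/s, so T = P/ω = 3500 / 16.76 = 208.9 N·m.
J = π(d_o⁴ − d_i⁴)/32 = π(0.0406⁴ − 0.0300⁴)/32 = 1.872×10^-7 m⁴.
θ = T·L/(G·J) = 208.9 × 1.26 / (76.4×10⁹ × 1.872×10^-7) = 0.01840 rad.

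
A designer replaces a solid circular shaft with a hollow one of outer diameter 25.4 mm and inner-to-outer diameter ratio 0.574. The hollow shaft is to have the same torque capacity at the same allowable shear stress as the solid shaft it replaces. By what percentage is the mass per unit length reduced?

Equal τ_max and T ⇒ the solid shaft needs d_s³ = d_o³(1−k⁴), so d_s = 25.4·(1−0.574⁴)^(1/3) = 24.45 mm.
Area ratio A_h/A_s = d_o²(1−k²)/d_s² = (1−k²)/(1−k⁴)^(2/3) = 0.7239.
Mass saving = 1 − 0.7239 = 27.6 %.

27.6 %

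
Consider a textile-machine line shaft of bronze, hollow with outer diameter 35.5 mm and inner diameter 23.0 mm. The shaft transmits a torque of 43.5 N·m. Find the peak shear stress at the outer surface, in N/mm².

J = π(d_o⁴ − d_i⁴)/32 = π(0.0355⁴ − 0.0230⁴)/32 = 1.285×10^-7 m⁴.
τ_max = T·r/J = 43.50 × 0.0177 / 1.285×10^-7 = 6.011×10^6 Pa.

6.01 N/mm²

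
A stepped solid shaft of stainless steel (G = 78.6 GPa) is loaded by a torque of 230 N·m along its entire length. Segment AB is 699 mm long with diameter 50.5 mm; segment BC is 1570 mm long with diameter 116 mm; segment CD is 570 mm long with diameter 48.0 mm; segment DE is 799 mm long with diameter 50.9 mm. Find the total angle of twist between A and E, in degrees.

J_AB = π(0.0505)⁴/32 = 6.39×10^-7 m⁴; J_BC = π(0.116)⁴/32 = 1.78×10^-5 m⁴; J_CD = π(0.0480)⁴/32 = 5.21×10^-7 m⁴; J_DE = π(0.0509)⁴/32 = 6.59×10^-7 m⁴.
θ = (T/G)·Σ L_i/J_i = (230.0/78.6×10⁹)·(0.699/6.39×10^-7 + 1.57/1.78×10^-5 + 0.570/5.21×10^-7 + 0.799/6.59×10^-7) = 0.01021 rad.

0.585°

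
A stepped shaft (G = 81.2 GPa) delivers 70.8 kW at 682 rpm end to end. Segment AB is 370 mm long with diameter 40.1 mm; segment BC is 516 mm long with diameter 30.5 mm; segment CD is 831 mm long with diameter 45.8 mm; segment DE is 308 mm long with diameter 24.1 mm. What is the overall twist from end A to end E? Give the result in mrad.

229 mrad

ω = 2π·682/60 = 71.42 rad/s, so T = P/ω = 70.8×10³ / 71.42 = 991.3 N·m.
J_AB = π(0.0401)⁴/32 = 2.54×10^-7 m⁴; J_BC = π(0.0305)⁴/32 = 8.50×10^-8 m⁴; J_CD = π(0.0458)⁴/32 = 4.32×10^-7 m⁴; J_DE = π(0.0241)⁴/32 = 3.31×10^-8 m⁴.
θ = (T/G)·Σ L_i/J_i = (991.3/81.2×10⁹)·(0.370/2.54×10^-7 + 0.516/8.50×10^-8 + 0.831/4.32×10^-7 + 0.308/3.31×10^-8) = 0.2290 rad.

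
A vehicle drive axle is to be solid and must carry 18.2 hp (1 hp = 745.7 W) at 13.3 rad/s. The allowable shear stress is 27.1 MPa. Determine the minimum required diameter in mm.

ω = 13.3 rad/s, so T = P/ω = 18.2×745.7 / 13.30 = 1020 N·m.
For a solid shaft τ_max = 16T/(πd³), so d = (16T/(π τ_allow))^(1/3) = (16·1020/(π·2.71×10^7))^(1/3) = 0.05767 m.

57.7 mm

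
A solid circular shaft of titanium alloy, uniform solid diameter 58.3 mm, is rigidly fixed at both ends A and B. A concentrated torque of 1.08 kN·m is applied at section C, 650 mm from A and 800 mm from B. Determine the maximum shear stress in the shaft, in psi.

2220 psi

With uniform GJ and both ends fixed, compatibility θ_AC = θ_CB gives T_A·a = T_B·b, together with T_A + T_B = T₀.
T_A = T₀·b/(a+b) = 1080·800/1450 = 595.9 N·m; T_B = 484.1 N·m.
τ in each portion: τ_AC = 1.53×10^7 Pa, τ_CB = 1.24×10^7 Pa; maximum is in AC.
τ_max = T_AC·r/J = 595.9·0.0291/1.13×10^-6 = 1.531×10^7 Pa.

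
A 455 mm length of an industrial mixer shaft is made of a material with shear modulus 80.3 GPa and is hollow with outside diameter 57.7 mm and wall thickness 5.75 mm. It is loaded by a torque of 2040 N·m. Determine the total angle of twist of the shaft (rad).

0.0180 rad

J = π(d_o⁴ − d_i⁴)/32 = π(0.0577⁴ − 0.0462⁴)/32 = 6.409×10^-7 m⁴.
θ = T·L/(G·J) = 2040 × 0.455 / (80.3×10⁹ × 6.409×10^-7) = 0.01804 rad.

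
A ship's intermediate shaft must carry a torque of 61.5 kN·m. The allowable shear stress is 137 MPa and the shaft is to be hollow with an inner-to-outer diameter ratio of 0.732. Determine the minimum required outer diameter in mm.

147 mm

For a hollow shaft with d_i/d_o = 0.732: τ_max = 16T/(π d_o³ (1−k⁴)), so d_o = [16T/(π τ_allow (1−k⁴))]^(1/3) = [16·61500/(π·1.37×10^8·0.7129)]^(1/3) = 0.1475 m.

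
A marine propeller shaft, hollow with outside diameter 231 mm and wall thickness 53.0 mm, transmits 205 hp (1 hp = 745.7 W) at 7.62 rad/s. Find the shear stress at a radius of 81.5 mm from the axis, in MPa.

6.40 MPa

ω = 7.62 rad/s, so T = P/ω = 205×745.7 / 7.620 = 20060 N·m.
J = π(d_o⁴ − d_i⁴)/32 = π(0.231⁴ − 0.125⁴)/32 = 2.556×10^-4 m⁴.
Shear stress varies linearly with radius: τ = T·r/J = 20060 × 0.0815 / 2.556×10^-4 = 6.397×10^6 Pa.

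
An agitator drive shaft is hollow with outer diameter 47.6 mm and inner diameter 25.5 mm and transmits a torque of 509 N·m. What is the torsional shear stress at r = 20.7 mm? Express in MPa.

22.8 MPa

J = π(d_o⁴ − d_i⁴)/32 = π(0.0476⁴ − 0.0255⁴)/32 = 4.625×10^-7 m⁴.
Shear stress varies linearly with radius: τ = T·r/J = 509.0 × 0.0207 / 4.625×10^-7 = 2.278×10^7 Pa.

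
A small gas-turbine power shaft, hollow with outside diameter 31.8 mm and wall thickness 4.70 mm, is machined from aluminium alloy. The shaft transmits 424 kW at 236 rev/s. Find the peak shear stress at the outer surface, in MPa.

ω = 2π·236 = 1483 rad/s, so T = P/ω = 424×10³ / 1483 = 285.9 N·m.
J = π(d_o⁴ − d_i⁴)/32 = π(0.0318⁴ − 0.0224⁴)/32 = 7.568×10^-8 m⁴.
τ_max = T·r/J = 285.9 × 0.0159 / 7.568×10^-8 = 6.008×10^7 Pa.

60.1 MPa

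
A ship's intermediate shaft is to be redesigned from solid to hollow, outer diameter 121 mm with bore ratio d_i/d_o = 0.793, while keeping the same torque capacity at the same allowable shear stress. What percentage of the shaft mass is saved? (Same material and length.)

48.1 %

Equal τ_max and T ⇒ the solid shaft needs d_s³ = d_o³(1−k⁴), so d_s = 121·(1−0.793⁴)^(1/3) = 102.3 mm.
Area ratio A_h/A_s = d_o²(1−k²)/d_s² = (1−k²)/(1−k⁴)^(2/3) = 0.5191.
Mass saving = 1 − 0.5191 = 48.1 %.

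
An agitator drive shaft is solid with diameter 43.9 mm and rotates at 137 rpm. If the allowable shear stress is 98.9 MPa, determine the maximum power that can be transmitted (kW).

J = πd⁴/32 = π(0.0439)⁴/32 = 3.646×10^-7 m⁴.
T_max = τ_allow·J/r = 9.89×10^7 × 3.646×10^-7 / 0.0220 = 1643 N·m.
ω = 2π·137/60 = 14.35 rad/s, so P_max = T_max·ω = 2.357×10^4 W.

23.6 kW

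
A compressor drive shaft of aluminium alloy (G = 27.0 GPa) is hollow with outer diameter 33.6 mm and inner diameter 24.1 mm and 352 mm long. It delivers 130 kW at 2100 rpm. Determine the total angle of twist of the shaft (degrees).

4.80°

ω = 2π·2100/60 = 219.9 rad/s, so T = P/ω = 130×10³ / 219.9 = 591.1 N·m.
J = π(d_o⁴ − d_i⁴)/32 = π(0.0336⁴ − 0.0241⁴)/32 = 9.201×10^-8 m⁴.
θ = T·L/(G·J) = 591.1 × 0.352 / (27.0×10⁹ × 9.201×10^-8) = 0.08376 rad.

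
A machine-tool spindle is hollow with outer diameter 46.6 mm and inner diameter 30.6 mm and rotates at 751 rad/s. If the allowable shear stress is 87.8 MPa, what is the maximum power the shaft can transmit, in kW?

J = π(d_o⁴ − d_i⁴)/32 = π(0.0466⁴ − 0.0306⁴)/32 = 3.769×10^-7 m⁴.
T_max = τ_allow·J/r = 8.78×10^7 × 3.769×10^-7 / 0.0233 = 1420 N·m.
ω = 751 rad/s, so P_max = T_max·ω = 1.067×10^6 W.

1070 kW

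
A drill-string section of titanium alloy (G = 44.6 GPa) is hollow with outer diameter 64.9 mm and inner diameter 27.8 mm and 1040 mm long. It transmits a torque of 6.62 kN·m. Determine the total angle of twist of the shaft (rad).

J = π(d_o⁴ − d_i⁴)/32 = π(0.0649⁴ − 0.0278⁴)/32 = 1.683×10^-6 m⁴.
θ = T·L/(G·J) = 6620 × 1.04 / (44.6×10⁹ × 1.683×10^-6) = 0.09172 rad.

0.0917 rad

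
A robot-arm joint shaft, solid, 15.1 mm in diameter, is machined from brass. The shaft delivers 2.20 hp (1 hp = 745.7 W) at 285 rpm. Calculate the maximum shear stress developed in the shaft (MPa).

81.3 MPa

ω = 2π·285/60 = 29.85 rad/s, so T = P/ω = 2.20×745.7 / 29.85 = 54.97 N·m.
J = πd⁴/32 = π(0.0151)⁴/32 = 5.104×10^-9 m⁴.
τ_max = T·r/J = 54.97 × 0.00755 / 5.104×10^-9 = 8.131×10^7 Pa.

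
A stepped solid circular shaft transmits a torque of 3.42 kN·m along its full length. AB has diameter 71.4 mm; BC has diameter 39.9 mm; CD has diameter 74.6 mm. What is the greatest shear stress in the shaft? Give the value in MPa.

274 MPa

Under the same torque, τ_max = 16T/(πd³) is largest where d is smallest — segment BC (d = 39.9 mm).
τ_max = 16·3420/(π·(0.0399)³) = 2.742×10^8 Pa.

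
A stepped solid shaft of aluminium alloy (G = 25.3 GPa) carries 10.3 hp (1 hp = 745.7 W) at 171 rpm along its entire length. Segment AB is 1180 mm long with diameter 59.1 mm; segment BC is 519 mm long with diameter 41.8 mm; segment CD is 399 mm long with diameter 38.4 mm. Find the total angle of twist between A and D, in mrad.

77.7 mrad

ω = 2π·171/60 = 17.91 rad/s, so T = P/ω = 10.3×745.7 / 17.91 = 428.9 N·m.
J_AB = π(0.0591)⁴/32 = 1.20×10^-6 m⁴; J_BC = π(0.0418)⁴/32 = 3.00×10^-7 m⁴; J_CD = π(0.0384)⁴/32 = 2.13×10^-7 m⁴.
θ = (T/G)·Σ L_i/J_i = (428.9/25.3×10⁹)·(1.18/1.20×10^-6 + 0.519/3.00×10^-7 + 0.399/2.13×10^-7) = 0.07775 rad.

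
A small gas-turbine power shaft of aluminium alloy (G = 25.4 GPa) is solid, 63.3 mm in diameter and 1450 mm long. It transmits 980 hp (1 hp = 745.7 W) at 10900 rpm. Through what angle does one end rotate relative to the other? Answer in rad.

0.0232 rad

ω = 2π·10900/60 = 1141 rad/s, so T = P/ω = 980×745.7 / 1141 = 640.2 N·m.
J = πd⁴/32 = π(0.0633)⁴/32 = 1.576×10^-6 m⁴.
θ = T·L/(G·J) = 640.2 × 1.45 / (25.4×10⁹ × 1.576×10^-6) = 0.02319 rad.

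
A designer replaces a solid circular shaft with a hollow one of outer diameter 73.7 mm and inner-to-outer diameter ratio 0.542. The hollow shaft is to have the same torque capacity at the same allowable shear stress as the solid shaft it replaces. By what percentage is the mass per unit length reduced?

Equal τ_max and T ⇒ the solid shaft needs d_s³ = d_o³(1−k⁴), so d_s = 73.7·(1−0.542⁴)^(1/3) = 71.52 mm.
Area ratio A_h/A_s = d_o²(1−k²)/d_s² = (1−k²)/(1−k⁴)^(2/3) = 0.7500.
Mass saving = 1 − 0.7500 = 25.0 %.

25.0 %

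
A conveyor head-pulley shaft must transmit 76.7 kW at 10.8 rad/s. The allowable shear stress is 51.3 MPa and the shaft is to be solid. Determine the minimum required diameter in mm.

ω = 10.8 rad/s, so T = P/ω = 76.7×10³ / 10.80 = 7102 N·m.
For a solid shaft τ_max = 16T/(πd³), so d = (16T/(π τ_allow))^(1/3) = (16·7102/(π·5.13×10^7))^(1/3) = 0.08900 m.

89.0 mm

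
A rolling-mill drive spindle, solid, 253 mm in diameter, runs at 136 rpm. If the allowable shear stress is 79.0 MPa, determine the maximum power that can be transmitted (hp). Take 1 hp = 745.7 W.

J = πd⁴/32 = π(0.253)⁴/32 = 4.022×10^-4 m⁴.
T_max = τ_allow·J/r = 7.90×10^7 × 4.022×10^-4 / 0.127 = 251200 N·m.
ω = 2π·136/60 = 14.24 rad/s, so P_max = T_max·ω = 3.578×10^6 W.

4800 hp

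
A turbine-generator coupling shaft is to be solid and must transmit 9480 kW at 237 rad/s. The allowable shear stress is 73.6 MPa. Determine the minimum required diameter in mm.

140 mm

ω = 237 rad/s, so T = P/ω = 9480×10³ / 237.0 = 40000 N·m.
For a solid shaft τ_max = 16T/(πd³), so d = (16T/(π τ_allow))^(1/3) = (16·40000/(π·7.36×10^7))^(1/3) = 0.1404 m.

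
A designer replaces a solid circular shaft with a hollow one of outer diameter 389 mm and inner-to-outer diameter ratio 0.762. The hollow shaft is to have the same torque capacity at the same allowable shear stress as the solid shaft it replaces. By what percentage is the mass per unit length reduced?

Equal τ_max and T ⇒ the solid shaft needs d_s³ = d_o³(1−k⁴), so d_s = 389·(1−0.762⁴)^(1/3) = 339.2 mm.
Area ratio A_h/A_s = d_o²(1−k²)/d_s² = (1−k²)/(1−k⁴)^(2/3) = 0.5516.
Mass saving = 1 − 0.5516 = 44.8 %.

44.8 %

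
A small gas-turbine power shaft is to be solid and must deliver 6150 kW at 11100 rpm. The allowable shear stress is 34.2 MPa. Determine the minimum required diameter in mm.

92.4 mm

ω = 2π·11100/60 = 1162 rad/s, so T = P/ω = 6150×10³ / 1162 = 5291 N·m.
For a solid shaft τ_max = 16T/(πd³), so d = (16T/(π τ_allow))^(1/3) = (16·5291/(π·3.42×10^7))^(1/3) = 0.09236 m.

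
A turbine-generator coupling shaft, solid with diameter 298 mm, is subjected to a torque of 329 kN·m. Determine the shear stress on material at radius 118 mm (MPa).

J = πd⁴/32 = π(0.298)⁴/32 = 7.742×10^-4 m⁴.
Shear stress varies linearly with radius: τ = T·r/J = 329000 × 0.118 / 7.742×10^-4 = 5.014×10^7 Pa.

50.1 MPa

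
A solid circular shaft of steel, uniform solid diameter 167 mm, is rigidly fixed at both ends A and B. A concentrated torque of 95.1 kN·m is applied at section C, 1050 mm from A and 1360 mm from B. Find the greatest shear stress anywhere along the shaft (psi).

8510 psi

With uniform GJ and both ends fixed, compatibility θ_AC = θ_CB gives T_A·a = T_B·b, together with T_A + T_B = T₀.
T_A = T₀·b/(a+b) = 95100·1360/2410 = 53670 N·m; T_B = 41430 N·m.
τ in each portion: τ_AC = 5.87×10^7 Pa, τ_CB = 4.53×10^7 Pa; maximum is in AC.
τ_max = T_AC·r/J = 53670·0.0835/7.64×10^-5 = 5.868×10^7 Pa.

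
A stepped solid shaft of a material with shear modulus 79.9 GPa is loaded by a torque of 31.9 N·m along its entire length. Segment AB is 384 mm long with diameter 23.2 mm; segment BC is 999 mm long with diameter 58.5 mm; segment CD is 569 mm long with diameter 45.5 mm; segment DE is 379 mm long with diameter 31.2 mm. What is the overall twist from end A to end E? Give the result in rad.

0.00790 rad

J_AB = π(0.0232)⁴/32 = 2.84×10^-8 m⁴; J_BC = π(0.0585)⁴/32 = 1.15×10^-6 m⁴; J_CD = π(0.0455)⁴/32 = 4.21×10^-7 m⁴; J_DE = π(0.0312)⁴/32 = 9.30×10^-8 m⁴.
θ = (T/G)·Σ L_i/J_i = (31.90/79.9×10⁹)·(0.384/2.84×10^-8 + 0.999/1.15×10^-6 + 0.569/4.21×10^-7 + 0.379/9.30×10^-8) = 7.904×10^-3 rad.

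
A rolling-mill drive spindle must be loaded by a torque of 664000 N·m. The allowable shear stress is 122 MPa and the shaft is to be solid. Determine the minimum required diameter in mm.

303 mm

For a solid shaft τ_max = 16T/(πd³), so d = (16T/(π τ_allow))^(1/3) = (16·664000/(π·1.22×10^8))^(1/3) = 0.3026 m.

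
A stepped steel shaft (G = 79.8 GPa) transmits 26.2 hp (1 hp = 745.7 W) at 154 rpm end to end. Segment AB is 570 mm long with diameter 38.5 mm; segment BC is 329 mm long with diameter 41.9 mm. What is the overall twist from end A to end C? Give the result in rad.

ω = 2π·154/60 = 16.13 rad/s, so T = P/ω = 26.2×745.7 / 16.13 = 1211 N·m.
J_AB = π(0.0385)⁴/32 = 2.16×10^-7 m⁴; J_BC = π(0.0419)⁴/32 = 3.03×10^-7 m⁴.
θ = (T/G)·Σ L_i/J_i = (1211/79.8×10⁹)·(0.570/2.16×10^-7 + 0.329/3.03×10^-7) = 0.05662 rad.

0.0566 rad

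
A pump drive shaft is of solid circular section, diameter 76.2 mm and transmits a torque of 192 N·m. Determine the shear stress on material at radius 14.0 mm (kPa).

812 kPa

J = πd⁴/32 = π(0.0762)⁴/32 = 3.310×10^-6 m⁴.
Shear stress varies linearly with radius: τ = T·r/J = 192.0 × 0.0140 / 3.310×10^-6 = 8.121×10^5 Pa.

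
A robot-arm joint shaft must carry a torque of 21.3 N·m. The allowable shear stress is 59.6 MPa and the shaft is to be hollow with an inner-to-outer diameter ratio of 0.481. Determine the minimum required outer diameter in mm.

For a hollow shaft with d_i/d_o = 0.481: τ_max = 16T/(π d_o³ (1−k⁴)), so d_o = [16T/(π τ_allow (1−k⁴))]^(1/3) = [16·21.30/(π·5.96×10^7·0.9465)]^(1/3) = 0.01244 m.

12.4 mm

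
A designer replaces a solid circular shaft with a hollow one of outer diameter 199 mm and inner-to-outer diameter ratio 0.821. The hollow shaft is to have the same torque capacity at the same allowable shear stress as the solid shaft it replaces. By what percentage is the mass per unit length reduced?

51.2 %

Equal τ_max and T ⇒ the solid shaft needs d_s³ = d_o³(1−k⁴), so d_s = 199·(1−0.821⁴)^(1/3) = 162.6 mm.
Area ratio A_h/A_s = d_o²(1−k²)/d_s² = (1−k²)/(1−k⁴)^(2/3) = 0.4881.
Mass saving = 1 − 0.4881 = 51.2 %.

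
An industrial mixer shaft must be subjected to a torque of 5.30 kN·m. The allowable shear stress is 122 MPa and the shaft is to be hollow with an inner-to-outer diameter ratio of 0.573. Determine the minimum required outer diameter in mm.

62.8 mm

For a hollow shaft with d_i/d_o = 0.573: τ_max = 16T/(π d_o³ (1−k⁴)), so d_o = [16T/(π τ_allow (1−k⁴))]^(1/3) = [16·5300/(π·1.22×10^8·0.8922)]^(1/3) = 0.06283 m.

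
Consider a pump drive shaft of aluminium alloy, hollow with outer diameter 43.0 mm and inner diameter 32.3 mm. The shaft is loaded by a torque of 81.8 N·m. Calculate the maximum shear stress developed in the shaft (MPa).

7.69 MPa

J = π(d_o⁴ − d_i⁴)/32 = π(0.0430⁴ − 0.0323⁴)/32 = 2.288×10^-7 m⁴.
τ_max = T·r/J = 81.80 × 0.0215 / 2.288×10^-7 = 7.687×10^6 Pa.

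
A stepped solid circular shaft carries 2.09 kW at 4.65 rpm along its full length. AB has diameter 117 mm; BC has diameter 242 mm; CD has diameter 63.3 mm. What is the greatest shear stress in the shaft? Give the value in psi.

12500 psi

ω = 2π·4.65/60 = 0.4869 rad/s, so T = P/ω = 2.09×10³ / 0.4869 = 4292 N·m.
Under the same torque, τ_max = 16T/(πd³) is largest where d is smallest — segment CD (d = 63.3 mm).
τ_max = 16·4292/(π·(0.0633)³) = 8.618×10^7 Pa.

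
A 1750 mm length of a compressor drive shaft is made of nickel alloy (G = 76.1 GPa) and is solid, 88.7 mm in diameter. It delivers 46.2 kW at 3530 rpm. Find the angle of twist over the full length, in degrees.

0.0271°

ω = 2π·3530/60 = 369.7 rad/s, so T = P/ω = 46.2×10³ / 369.7 = 125.0 N·m.
J = πd⁴/32 = π(0.0887)⁴/32 = 6.077×10^-6 m⁴.
θ = T·L/(G·J) = 125.0 × 1.75 / (76.1×10⁹ × 6.077×10^-6) = 4.729×10^-4 rad.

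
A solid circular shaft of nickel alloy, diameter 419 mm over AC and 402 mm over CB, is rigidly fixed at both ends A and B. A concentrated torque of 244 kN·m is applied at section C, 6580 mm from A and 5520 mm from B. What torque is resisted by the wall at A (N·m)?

121000 N·m

Compatibility: T_A·a/J_AC = T_B·b/J_CB with T_A + T_B = T₀.
J_AC = 3.03×10^-3 m⁴, J_CB = 2.56×10^-3 m⁴, so T_A = T₀·(J_AC/a)/((J_AC/a)+(J_CB/b)) = 121400 N·m, T_B = 122600 N·m.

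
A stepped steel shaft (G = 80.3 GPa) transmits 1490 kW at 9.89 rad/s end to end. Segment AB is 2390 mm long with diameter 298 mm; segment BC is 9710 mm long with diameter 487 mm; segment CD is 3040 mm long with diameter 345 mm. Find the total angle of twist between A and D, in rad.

ω = 9.89 rad/s, so T = P/ω = 1490×10³ / 9.890 = 150700 N·m.
J_AB = π(0.298)⁴/32 = 7.74×10^-4 m⁴; J_BC = π(0.487)⁴/32 = 5.52×10^-3 m⁴; J_CD = π(0.345)⁴/32 = 1.39×10^-3 m⁴.
θ = (T/G)·Σ L_i/J_i = (150700/80.3×10⁹)·(2.39/7.74×10^-4 + 9.71/5.52×10^-3 + 3.04/1.39×10^-3) = 0.01319 rad.

0.0132 rad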